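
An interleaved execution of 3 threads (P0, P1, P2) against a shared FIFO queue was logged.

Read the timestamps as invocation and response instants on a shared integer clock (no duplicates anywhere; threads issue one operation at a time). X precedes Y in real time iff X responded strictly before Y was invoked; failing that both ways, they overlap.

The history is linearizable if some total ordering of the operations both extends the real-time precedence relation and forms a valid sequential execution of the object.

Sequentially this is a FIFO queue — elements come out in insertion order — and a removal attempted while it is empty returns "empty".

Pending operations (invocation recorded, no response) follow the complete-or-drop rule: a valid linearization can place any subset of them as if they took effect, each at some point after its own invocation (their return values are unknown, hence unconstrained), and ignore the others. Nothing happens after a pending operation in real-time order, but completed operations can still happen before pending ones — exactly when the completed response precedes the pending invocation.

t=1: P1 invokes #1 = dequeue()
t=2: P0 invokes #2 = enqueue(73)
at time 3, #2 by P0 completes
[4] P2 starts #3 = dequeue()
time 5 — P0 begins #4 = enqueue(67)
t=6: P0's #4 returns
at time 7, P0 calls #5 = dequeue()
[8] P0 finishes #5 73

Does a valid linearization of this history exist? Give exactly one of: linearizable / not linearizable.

witness order: #1, #2, #4, #5
after step 1 (#1 dequeue() (pending, included)): queue <>
after step 2 (#2 enqueue(73)): queue <73>
after step 3 (#4 enqueue(67)): queue <73,67>
after step 4 (#5 dequeue() → 73): queue <67>

linearizable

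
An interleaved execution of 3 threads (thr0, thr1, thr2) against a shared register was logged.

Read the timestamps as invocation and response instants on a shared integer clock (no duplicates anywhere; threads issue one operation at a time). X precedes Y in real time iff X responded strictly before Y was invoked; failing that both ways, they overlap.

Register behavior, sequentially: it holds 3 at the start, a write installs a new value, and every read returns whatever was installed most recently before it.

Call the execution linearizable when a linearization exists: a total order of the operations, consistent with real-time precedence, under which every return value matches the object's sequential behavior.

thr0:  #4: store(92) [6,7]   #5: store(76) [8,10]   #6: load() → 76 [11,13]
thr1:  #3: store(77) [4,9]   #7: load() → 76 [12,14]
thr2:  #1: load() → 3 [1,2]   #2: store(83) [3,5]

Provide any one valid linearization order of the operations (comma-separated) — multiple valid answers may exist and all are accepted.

step 1: #1 load() → 3 — value 3
step 2: #2 store(83) — value 83
step 3: #3 store(77) — value 77
step 4: #4 store(92) — value 92
step 5: #5 store(76) — value 76
step 6: #6 load() → 76 — value 76
step 7: #7 load() → 76 — value 76

#1, #2, #3, #4, #5, #6, #7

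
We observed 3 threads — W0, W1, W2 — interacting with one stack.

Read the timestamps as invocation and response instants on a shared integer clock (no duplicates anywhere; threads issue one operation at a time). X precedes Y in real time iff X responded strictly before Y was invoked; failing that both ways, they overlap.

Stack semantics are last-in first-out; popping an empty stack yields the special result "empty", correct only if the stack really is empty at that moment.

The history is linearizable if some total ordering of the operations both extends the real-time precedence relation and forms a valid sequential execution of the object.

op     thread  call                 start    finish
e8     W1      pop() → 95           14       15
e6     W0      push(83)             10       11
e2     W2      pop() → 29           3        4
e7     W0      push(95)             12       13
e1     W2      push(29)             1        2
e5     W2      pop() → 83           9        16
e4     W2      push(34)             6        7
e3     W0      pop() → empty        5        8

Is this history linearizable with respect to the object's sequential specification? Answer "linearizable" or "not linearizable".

a witness: e1, e2, e3, e4, e6, e5, e7, e8
after step 1 (e1 push(29)): stack <29>
after step 2 (e2 pop() → 29): stack <>
after step 3 (e3 pop() → empty): stack <>
after step 4 (e4 push(34)): stack <34>
after step 5 (e6 push(83)): stack <34,83>
after step 6 (e5 pop() → 83): stack <34>
after step 7 (e7 push(95)): stack <34,95>
after step 8 (e8 pop() → 95): stack <34>

linearizable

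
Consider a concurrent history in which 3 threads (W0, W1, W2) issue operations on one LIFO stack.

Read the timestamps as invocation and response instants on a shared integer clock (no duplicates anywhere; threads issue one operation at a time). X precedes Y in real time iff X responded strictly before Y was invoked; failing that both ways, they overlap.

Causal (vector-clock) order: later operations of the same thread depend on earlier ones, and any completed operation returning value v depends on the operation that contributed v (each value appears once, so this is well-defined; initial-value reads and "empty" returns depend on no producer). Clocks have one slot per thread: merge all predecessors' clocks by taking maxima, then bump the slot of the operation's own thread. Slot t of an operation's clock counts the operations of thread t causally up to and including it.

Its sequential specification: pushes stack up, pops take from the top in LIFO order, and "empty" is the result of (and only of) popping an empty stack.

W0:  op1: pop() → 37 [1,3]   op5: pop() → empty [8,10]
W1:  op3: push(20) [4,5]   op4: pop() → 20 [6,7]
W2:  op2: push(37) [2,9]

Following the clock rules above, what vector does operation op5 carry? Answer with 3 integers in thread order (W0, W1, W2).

no predecessors for op2 (invoked 2): W2 increments from zero → (0, 0, 1)
no predecessors for op3 (invoked 4): W1 increments from zero → (0, 1, 0)
merge at op4 (invoked 6): VC(op3)=(0, 1, 0), own-thread bump on W1 → (0, 2, 0)
merge at op1 (invoked 1): VC(op2)=(0, 0, 1), own-thread bump on W0 → (1, 0, 1)
merge at op5 (invoked 8): VC(op1)=(1, 0, 1), own-thread bump on W0 → (2, 0, 1)
target: VC(op5) = (2, 0, 1)

(2, 0, 1)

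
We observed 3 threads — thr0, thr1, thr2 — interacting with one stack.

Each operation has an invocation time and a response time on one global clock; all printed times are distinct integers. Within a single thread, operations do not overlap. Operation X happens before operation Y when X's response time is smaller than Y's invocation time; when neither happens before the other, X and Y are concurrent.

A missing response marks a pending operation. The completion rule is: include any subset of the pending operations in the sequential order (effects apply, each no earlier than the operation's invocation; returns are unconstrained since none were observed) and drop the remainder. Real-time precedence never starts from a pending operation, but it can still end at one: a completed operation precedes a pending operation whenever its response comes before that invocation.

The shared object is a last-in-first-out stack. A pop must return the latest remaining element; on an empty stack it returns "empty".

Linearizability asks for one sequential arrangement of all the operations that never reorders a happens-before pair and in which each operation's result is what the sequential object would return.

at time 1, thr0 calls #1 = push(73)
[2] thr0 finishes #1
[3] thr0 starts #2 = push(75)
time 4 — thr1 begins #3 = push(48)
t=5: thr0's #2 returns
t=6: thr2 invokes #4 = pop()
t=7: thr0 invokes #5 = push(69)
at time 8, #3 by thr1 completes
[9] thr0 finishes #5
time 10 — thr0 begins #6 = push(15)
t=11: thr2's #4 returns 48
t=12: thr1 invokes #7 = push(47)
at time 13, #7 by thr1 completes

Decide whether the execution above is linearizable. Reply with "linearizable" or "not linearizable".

witness order: #1, #2, #3, #4, #5, #6, #7
1. #1 push(73), leaving stack <73>
2. #2 push(75), leaving stack <73,75>
3. #3 push(48), leaving stack <73,75,48>
4. #4 pop() → 48, leaving stack <73,75>
5. #5 push(69), leaving stack <73,75,69>
6. #6 push(15) (pending, included), leaving stack <73,75,69,15>
7. #7 push(47), leaving stack <73,75,69,15,47>

linearizable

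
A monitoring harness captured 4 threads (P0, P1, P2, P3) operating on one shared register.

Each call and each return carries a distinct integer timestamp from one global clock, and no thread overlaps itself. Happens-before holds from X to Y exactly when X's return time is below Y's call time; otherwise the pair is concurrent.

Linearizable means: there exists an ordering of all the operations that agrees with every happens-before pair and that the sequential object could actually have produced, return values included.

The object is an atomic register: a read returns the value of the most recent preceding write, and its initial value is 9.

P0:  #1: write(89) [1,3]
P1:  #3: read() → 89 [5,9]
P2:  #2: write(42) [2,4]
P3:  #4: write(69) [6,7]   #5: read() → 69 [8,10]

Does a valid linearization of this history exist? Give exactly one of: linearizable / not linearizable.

witness order: #2, #1, #3, #4, #5
after step 1 (#2 write(42)): value 42
after step 2 (#1 write(89)): value 89
after step 3 (#3 read() → 89): value 89
after step 4 (#4 write(69)): value 69
after step 5 (#5 read() → 69): value 69

linearizable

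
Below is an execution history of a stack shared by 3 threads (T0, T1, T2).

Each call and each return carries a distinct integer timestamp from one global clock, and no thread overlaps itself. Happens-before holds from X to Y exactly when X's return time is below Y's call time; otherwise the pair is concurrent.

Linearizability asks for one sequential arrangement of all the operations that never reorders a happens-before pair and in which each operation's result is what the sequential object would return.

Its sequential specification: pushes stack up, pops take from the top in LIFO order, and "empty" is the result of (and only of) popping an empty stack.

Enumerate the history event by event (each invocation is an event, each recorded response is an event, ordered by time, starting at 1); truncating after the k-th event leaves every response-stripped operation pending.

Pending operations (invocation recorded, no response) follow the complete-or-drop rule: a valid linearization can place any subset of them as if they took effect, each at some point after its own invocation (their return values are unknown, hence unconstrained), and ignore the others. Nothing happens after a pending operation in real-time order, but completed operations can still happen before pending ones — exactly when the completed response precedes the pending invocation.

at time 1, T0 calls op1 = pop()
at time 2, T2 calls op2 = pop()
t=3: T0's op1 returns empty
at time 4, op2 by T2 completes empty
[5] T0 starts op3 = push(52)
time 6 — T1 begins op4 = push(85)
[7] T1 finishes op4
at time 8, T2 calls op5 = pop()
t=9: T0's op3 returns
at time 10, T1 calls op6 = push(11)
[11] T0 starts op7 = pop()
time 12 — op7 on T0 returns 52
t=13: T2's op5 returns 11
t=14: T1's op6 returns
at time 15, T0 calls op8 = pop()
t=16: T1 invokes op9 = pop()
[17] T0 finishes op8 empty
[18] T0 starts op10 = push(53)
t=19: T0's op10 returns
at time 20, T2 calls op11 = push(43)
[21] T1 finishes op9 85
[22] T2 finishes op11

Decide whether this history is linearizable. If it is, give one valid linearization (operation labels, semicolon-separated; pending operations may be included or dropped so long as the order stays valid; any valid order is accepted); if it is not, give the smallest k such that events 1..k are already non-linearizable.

linearizable — witness: op1; op2; op4; op3; op6; op5; op7; op9; op8; op10; op11

step 1: op1 pop() → empty — stack <>
step 2: op2 pop() → empty — stack <>
step 3: op4 push(85) — stack <85>
step 4: op3 push(52) — stack <85,52>
step 5: op6 push(11) — stack <85,52,11>
step 6: op5 pop() → 11 — stack <85,52>
step 7: op7 pop() → 52 — stack <85>
step 8: op9 pop() → 85 — stack <>
step 9: op8 pop() → empty — stack <>
step 10: op10 push(53) — stack <53>
step 11: op11 push(43) — stack <53,43>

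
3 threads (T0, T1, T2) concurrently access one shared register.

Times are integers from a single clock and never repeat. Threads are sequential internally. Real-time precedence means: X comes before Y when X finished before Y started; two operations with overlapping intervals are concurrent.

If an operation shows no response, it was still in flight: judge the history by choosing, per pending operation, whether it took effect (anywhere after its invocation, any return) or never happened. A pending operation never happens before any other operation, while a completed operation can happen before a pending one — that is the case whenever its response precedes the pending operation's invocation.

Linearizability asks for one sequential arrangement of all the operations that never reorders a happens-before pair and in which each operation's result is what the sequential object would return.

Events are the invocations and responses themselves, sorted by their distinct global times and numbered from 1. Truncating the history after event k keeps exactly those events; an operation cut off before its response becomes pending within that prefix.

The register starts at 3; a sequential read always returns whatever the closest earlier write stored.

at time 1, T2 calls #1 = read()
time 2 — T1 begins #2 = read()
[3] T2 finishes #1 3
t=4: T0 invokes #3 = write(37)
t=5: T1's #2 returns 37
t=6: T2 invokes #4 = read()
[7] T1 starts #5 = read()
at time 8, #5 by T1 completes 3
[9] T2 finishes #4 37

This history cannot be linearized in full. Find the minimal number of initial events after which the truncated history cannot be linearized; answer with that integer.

8

events 1..7 are still linearizable — one witness is #1, #3, #2:
after step 1 (#1 read() → 3): value 3
after step 2 (#3 write(37) (pending, included)): value 37
after step 3 (#2 read() → 37): value 37
with event 8 included (#5 responding at time 8), all real-time-consistent orders fail
including or dropping the 2 pending operations (#3, #4) in any combination fails
take #1, #2, #5 (pending dropped): step 2 already fails, because #2 read() → 37 cannot occur there
take #2, #1, #5 (pending dropped): step 1 already fails, because #2 read() → 37 cannot occur there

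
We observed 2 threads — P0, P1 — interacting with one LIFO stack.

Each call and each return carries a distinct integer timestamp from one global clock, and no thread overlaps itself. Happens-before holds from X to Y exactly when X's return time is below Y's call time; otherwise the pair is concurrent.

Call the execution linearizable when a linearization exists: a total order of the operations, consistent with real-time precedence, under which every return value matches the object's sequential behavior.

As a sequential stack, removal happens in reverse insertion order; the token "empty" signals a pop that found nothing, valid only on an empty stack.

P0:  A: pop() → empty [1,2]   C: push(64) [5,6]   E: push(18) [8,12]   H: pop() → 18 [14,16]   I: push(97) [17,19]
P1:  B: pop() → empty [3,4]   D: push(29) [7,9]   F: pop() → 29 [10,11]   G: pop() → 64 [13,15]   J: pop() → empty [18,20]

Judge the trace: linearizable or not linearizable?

linearizable

witness order: A, B, C, D, F, E, H, G, J, I
step 1: A pop() → empty — stack <>
step 2: B pop() → empty — stack <>
step 3: C push(64) — stack <64>
step 4: D push(29) — stack <64,29>
step 5: F pop() → 29 — stack <64>
step 6: E push(18) — stack <64,18>
step 7: H pop() → 18 — stack <64>
step 8: G pop() → 64 — stack <>
step 9: J pop() → empty — stack <>
step 10: I push(97) — stack <97>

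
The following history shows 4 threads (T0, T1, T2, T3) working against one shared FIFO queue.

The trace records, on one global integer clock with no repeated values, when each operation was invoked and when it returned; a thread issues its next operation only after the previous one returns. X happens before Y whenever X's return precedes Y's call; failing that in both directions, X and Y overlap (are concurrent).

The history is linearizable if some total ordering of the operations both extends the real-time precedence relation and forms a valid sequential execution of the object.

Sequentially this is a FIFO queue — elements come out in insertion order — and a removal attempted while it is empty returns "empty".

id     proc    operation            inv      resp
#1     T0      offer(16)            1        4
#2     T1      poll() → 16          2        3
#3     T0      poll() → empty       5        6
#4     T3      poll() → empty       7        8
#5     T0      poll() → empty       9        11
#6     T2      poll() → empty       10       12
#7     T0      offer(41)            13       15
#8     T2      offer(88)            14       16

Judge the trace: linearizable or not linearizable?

a witness: #1, #2, #3, #4, #5, #6, #7, #8
1. #1 offer(16), leaving queue <16>
2. #2 poll() → 16, leaving queue <>
3. #3 poll() → empty, leaving queue <>
4. #4 poll() → empty, leaving queue <>
5. #5 poll() → empty, leaving queue <>
6. #6 poll() → empty, leaving queue <>
7. #7 offer(41), leaving queue <41>
8. #8 offer(88), leaving queue <41,88>

linearizable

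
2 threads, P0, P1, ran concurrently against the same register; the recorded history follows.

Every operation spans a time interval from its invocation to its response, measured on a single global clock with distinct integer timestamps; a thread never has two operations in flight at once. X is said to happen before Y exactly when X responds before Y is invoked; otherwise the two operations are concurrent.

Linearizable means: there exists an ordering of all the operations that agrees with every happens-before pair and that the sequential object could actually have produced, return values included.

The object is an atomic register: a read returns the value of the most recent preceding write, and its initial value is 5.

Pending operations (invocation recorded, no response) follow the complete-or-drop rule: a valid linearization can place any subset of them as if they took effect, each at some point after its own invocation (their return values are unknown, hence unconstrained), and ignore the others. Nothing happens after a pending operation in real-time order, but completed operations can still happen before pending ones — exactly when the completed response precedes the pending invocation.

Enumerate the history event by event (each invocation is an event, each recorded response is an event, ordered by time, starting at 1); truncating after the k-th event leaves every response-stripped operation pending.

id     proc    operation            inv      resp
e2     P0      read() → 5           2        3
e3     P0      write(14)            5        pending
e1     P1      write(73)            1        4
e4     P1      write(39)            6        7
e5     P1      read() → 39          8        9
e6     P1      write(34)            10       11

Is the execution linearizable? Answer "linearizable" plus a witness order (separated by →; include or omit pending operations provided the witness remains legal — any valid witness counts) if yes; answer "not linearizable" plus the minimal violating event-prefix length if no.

linearizable — witness: e2 → e1 → e3 → e4 → e5 → e6

after step 1 (e2 read() → 5): value 5
after step 2 (e1 write(73)): value 73
after step 3 (e3 write(14) (pending, included)): value 14
after step 4 (e4 write(39)): value 39
after step 5 (e5 read() → 39): value 39
after step 6 (e6 write(34)): value 34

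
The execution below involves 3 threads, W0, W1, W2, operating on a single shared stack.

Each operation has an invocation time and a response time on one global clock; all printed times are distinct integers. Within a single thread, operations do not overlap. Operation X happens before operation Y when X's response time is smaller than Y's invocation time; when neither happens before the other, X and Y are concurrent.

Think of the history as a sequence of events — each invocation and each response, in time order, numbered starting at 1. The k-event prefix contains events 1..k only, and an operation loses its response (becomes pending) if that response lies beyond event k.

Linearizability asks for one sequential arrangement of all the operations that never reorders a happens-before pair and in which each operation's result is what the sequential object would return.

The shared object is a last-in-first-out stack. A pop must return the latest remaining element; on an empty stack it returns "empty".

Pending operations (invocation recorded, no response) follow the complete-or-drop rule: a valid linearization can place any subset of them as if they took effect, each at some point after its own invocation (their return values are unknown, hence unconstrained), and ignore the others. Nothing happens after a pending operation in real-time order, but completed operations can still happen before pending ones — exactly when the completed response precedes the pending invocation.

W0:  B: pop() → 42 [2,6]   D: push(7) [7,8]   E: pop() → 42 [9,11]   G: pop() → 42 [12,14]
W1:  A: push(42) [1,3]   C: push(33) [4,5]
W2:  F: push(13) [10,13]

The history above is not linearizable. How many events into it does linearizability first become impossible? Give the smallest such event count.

a valid linearization of events 1..10 exists, for instance A, B, C, D:
1. A push(42), leaving stack <42>
2. B pop() → 42, leaving stack <>
3. C push(33), leaving stack <33>
4. D push(7), leaving stack <33,7>
event 11 — E's response, time 11 — after it, nothing linearizes
no escape via the 1 pending operation (F): every completion choice fails
sample order A, B, C, D, E (pending dropped) stalls at step 5 — E pop() → 42 has no legal effect
sample order A, C, B, D, E (pending dropped) stalls at step 3 — B pop() → 42 has no legal effect

11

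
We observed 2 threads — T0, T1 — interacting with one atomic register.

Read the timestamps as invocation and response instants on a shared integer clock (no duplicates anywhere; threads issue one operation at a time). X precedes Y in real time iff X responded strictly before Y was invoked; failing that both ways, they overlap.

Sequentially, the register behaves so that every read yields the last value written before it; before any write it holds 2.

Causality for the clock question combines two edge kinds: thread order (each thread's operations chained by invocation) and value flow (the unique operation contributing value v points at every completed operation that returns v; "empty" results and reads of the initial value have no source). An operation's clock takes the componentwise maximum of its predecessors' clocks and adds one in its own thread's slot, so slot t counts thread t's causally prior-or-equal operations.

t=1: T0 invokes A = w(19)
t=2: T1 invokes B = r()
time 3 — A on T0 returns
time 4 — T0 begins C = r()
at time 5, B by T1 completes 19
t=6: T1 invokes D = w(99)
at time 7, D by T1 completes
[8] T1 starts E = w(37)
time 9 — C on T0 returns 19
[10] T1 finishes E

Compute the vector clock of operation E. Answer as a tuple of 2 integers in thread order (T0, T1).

root op A, invoked 1: fresh clock plus T0's own tick → (1, 0)
VC(B, invoked at 2): max of VC(A)=(1, 0), then +1 on thread T1 → (1, 1)
VC(C, invoked at 4): max of VC(A)=(1, 0), then +1 on thread T0 → (2, 0)
VC(D, invoked at 6): max of VC(B)=(1, 1), then +1 on thread T1 → (1, 2)
VC(E, invoked at 8): max of VC(D)=(1, 2), then +1 on thread T1 → (1, 3)
target: VC(E) = (1, 3)

(1, 3)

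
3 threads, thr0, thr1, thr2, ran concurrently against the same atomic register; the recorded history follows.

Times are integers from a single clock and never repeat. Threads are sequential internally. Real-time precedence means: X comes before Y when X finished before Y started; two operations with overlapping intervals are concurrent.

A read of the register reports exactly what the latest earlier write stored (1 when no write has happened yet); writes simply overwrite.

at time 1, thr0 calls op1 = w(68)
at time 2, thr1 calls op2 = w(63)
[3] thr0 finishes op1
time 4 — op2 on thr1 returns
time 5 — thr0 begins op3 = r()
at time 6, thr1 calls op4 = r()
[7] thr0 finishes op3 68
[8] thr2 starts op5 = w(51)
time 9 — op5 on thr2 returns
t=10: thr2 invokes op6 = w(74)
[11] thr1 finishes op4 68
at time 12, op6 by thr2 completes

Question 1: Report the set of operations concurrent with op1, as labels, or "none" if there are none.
Answer: op2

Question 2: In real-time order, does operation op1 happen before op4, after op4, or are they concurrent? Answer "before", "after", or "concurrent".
Answer: before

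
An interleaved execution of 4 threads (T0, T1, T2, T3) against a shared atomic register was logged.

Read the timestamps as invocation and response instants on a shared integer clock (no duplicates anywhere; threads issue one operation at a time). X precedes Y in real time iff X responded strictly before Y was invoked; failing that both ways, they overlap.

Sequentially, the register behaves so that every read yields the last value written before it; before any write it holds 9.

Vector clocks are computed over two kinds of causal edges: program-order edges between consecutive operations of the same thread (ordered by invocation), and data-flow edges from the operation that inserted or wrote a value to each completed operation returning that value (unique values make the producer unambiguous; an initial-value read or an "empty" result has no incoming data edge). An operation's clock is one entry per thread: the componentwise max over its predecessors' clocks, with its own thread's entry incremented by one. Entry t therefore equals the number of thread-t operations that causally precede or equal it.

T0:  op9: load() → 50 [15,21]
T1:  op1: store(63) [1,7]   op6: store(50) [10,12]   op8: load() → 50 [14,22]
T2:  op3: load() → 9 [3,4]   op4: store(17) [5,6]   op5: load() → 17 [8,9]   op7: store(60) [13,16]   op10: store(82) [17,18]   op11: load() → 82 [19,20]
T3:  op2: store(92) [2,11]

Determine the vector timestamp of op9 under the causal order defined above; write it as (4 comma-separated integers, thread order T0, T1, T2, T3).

(1, 2, 0, 0)

root op op2, invoked 2: fresh clock plus T3's own tick → (0, 0, 0, 1)
root op op3, invoked 3: fresh clock plus T2's own tick → (0, 0, 1, 0)
root op op1, invoked 1: fresh clock plus T1's own tick → (0, 1, 0, 0)
from VC(op3)=(0, 0, 1, 0), op4 (invoked 5) maxes components and bumps T2 → (0, 0, 2, 0)
from VC(op1)=(0, 1, 0, 0), op6 (invoked 10) maxes components and bumps T1 → (0, 2, 0, 0)
from VC(op4)=(0, 0, 2, 0), op5 (invoked 8) maxes components and bumps T2 → (0, 0, 3, 0)
from VC(op6)=(0, 2, 0, 0), op8 (invoked 14) maxes components and bumps T1 → (0, 3, 0, 0)
from VC(op6)=(0, 2, 0, 0), op9 (invoked 15) maxes components and bumps T0 → (1, 2, 0, 0)
from VC(op5)=(0, 0, 3, 0), op7 (invoked 13) maxes components and bumps T2 → (0, 0, 4, 0)
from VC(op7)=(0, 0, 4, 0), op10 (invoked 17) maxes components and bumps T2 → (0, 0, 5, 0)
from VC(op10)=(0, 0, 5, 0), op11 (invoked 19) maxes components and bumps T2 → (0, 0, 6, 0)
target: VC(op9) = (1, 2, 0, 0)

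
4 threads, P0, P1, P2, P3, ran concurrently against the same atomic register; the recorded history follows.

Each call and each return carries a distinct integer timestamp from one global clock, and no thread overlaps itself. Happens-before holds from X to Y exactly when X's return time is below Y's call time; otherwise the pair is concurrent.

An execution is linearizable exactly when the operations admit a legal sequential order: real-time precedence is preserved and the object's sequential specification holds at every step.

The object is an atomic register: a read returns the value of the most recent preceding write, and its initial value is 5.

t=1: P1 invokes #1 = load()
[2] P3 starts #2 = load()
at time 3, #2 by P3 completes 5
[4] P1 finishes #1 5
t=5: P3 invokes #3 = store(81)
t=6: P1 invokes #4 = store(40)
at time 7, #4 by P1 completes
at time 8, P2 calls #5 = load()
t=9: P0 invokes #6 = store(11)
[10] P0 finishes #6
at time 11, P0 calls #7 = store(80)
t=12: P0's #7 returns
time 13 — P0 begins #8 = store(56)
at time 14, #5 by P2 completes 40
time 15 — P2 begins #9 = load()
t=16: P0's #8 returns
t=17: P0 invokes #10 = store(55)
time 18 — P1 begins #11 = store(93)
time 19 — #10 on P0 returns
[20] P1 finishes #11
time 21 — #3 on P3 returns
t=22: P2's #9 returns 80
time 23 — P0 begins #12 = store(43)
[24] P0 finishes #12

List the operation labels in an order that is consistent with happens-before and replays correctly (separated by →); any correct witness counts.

#1 → #2 → #3 → #4 → #5 → #6 → #7 → #9 → #8 → #10 → #11 → #12

step 1: #1 load() → 5 — value 5
step 2: #2 load() → 5 — value 5
step 3: #3 store(81) — value 81
step 4: #4 store(40) — value 40
step 5: #5 load() → 40 — value 40
step 6: #6 store(11) — value 11
step 7: #7 store(80) — value 80
step 8: #9 load() → 80 — value 80
step 9: #8 store(56) — value 56
step 10: #10 store(55) — value 55
step 11: #11 store(93) — value 93
step 12: #12 store(43) — value 43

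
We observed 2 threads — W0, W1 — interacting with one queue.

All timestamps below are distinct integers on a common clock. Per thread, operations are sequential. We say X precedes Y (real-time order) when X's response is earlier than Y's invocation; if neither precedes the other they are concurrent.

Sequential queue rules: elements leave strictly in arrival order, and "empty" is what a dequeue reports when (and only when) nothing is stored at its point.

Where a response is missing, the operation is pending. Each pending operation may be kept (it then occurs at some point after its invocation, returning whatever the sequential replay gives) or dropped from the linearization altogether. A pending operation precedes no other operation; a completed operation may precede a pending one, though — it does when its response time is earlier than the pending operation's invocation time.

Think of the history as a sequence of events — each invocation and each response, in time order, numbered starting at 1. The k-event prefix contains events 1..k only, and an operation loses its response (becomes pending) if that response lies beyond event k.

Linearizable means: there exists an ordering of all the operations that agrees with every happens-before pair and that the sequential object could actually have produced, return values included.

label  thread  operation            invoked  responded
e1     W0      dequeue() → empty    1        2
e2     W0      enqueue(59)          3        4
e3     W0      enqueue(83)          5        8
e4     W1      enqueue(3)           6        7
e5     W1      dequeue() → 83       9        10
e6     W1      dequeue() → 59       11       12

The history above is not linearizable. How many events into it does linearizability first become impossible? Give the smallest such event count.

events 1..9 are still linearizable — one witness is e1, e2, e3, e4:
1. e1 dequeue() → empty, leaving queue <>
2. e2 enqueue(59), leaving queue <59>
3. e3 enqueue(83), leaving queue <59,83>
4. e4 enqueue(3), leaving queue <59,83,3>
with event 10 included (e5 responding at time 10), all real-time-consistent orders fail
for example e1, e2, e3, e4, e5 fails at step 5: e5 dequeue() → 83 is not legal there
for example e1, e2, e4, e3, e5 fails at step 5: e5 dequeue() → 83 is not legal there

10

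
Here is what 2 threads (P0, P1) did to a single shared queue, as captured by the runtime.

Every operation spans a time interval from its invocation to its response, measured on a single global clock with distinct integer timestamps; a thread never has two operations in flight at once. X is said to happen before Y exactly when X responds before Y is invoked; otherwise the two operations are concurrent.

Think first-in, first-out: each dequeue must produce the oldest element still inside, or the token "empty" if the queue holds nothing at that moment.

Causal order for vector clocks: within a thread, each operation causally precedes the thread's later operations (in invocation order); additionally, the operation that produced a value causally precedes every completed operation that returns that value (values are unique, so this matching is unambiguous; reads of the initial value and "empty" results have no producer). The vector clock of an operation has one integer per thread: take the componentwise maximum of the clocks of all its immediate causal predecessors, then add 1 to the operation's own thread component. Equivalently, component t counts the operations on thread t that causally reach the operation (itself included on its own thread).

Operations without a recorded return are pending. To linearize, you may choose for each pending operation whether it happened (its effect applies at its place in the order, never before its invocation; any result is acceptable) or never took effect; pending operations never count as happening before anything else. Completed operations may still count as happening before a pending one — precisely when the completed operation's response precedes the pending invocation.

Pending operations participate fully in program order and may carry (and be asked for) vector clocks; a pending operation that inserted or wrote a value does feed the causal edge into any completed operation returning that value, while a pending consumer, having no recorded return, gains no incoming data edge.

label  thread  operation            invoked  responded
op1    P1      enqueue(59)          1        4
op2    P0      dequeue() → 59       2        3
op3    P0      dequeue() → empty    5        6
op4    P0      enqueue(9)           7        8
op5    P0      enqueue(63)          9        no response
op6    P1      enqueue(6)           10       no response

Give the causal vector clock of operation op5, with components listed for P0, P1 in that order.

(4, 1)

op1, invoked 1, has no incoming edges; only P1's bump applies → (0, 1)
VC(op6, invoked at 10): max of VC(op1)=(0, 1), then +1 on thread P1 → (0, 2)
VC(op2, invoked at 2): max of VC(op1)=(0, 1), then +1 on thread P0 → (1, 1)
VC(op3, invoked at 5): max of VC(op2)=(1, 1), then +1 on thread P0 → (2, 1)
VC(op4, invoked at 7): max of VC(op3)=(2, 1), then +1 on thread P0 → (3, 1)
VC(op5, invoked at 9): max of VC(op4)=(3, 1), then +1 on thread P0 → (4, 1)
target: VC(op5) = (4, 1)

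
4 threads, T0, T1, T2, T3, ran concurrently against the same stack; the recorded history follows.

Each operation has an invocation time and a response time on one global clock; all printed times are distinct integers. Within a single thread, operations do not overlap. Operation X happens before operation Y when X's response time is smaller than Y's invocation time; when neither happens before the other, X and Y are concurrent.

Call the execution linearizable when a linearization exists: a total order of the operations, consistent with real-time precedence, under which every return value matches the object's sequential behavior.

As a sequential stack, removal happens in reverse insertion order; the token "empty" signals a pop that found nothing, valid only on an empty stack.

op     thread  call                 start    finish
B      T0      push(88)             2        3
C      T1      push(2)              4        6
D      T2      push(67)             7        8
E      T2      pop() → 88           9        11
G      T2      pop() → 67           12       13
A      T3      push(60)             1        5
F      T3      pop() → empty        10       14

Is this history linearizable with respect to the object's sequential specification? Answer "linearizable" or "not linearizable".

prefix check: 1..10 passes, 1..11 fails once E's time-11 response joins
5 completed operations, 3 real-time-consistent orders — every stack replay fails
every completion of the 1 pending operation (F) was checked; none linearizes
one such order, A, B, C, D, E (pending dropped), breaks at step 5 where E pop() → 88 is illegal
one such order, B, A, C, D, E (pending dropped), breaks at step 5 where E pop() → 88 is illegal

not linearizable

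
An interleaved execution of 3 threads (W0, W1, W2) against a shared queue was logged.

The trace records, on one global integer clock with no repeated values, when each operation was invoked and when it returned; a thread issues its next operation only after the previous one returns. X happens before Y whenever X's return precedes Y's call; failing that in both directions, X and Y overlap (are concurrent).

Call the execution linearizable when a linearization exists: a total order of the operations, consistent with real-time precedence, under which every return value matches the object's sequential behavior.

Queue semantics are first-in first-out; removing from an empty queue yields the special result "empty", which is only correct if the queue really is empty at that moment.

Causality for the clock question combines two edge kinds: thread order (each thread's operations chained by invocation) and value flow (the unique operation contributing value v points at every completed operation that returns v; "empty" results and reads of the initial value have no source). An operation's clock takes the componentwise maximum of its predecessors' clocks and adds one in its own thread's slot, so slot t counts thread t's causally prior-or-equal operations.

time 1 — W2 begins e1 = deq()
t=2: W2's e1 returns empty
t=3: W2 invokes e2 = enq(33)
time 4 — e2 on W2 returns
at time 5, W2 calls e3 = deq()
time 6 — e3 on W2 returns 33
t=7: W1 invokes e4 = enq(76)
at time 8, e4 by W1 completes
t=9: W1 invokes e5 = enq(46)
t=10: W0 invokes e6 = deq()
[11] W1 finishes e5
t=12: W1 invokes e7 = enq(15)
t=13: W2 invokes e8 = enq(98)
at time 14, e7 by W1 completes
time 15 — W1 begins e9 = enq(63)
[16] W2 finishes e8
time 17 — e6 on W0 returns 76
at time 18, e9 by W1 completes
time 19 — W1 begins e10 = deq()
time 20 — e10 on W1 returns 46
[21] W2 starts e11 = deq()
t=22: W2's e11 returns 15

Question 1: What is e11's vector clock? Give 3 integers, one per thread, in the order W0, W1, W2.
(0, 3, 5)

VC(e1, invoked at 1): no causal predecessors; +1 on W2 → (0, 0, 1)
VC(e4, invoked at 7): no causal predecessors; +1 on W1 → (0, 1, 0)
invoked at 3, e2 merges VC(e1)=(0, 0, 1) and bumps W2's slot → (0, 0, 2)
invoked at 9, e5 merges VC(e4)=(0, 1, 0) and bumps W1's slot → (0, 2, 0)
invoked at 10, e6 merges VC(e4)=(0, 1, 0) and bumps W0's slot → (1, 1, 0)
invoked at 5, e3 merges VC(e2)=(0, 0, 2) and bumps W2's slot → (0, 0, 3)
invoked at 12, e7 merges VC(e5)=(0, 2, 0) and bumps W1's slot → (0, 3, 0)
invoked at 13, e8 merges VC(e3)=(0, 0, 3) and bumps W2's slot → (0, 0, 4)
invoked at 15, e9 merges VC(e7)=(0, 3, 0) and bumps W1's slot → (0, 4, 0)
invoked at 19, e10 merges VC(e5)=(0, 2, 0), VC(e9)=(0, 4, 0) and bumps W1's slot → (0, 5, 0)
invoked at 21, e11 merges VC(e7)=(0, 3, 0), VC(e8)=(0, 0, 4) and bumps W2's slot → (0, 3, 5)
target: VC(e11) = (0, 3, 5)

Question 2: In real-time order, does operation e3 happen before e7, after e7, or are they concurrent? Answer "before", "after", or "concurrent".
before

e3 spans [5,6], e7 spans [12,14]
resp(e3)=6 < inv(e7)=12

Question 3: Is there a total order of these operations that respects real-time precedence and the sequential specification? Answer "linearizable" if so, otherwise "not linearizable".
linearizable

a witness: e1, e2, e3, e4, e5, e6, e7, e8, e9, e10, e11
after step 1 (e1 deq() → empty): queue <>
after step 2 (e2 enq(33)): queue <33>
after step 3 (e3 deq() → 33): queue <>
after step 4 (e4 enq(76)): queue <76>
after step 5 (e5 enq(46)): queue <76,46>
after step 6 (e6 deq() → 76): queue <46>
after step 7 (e7 enq(15)): queue <46,15>
after step 8 (e8 enq(98)): queue <46,15,98>
after step 9 (e9 enq(63)): queue <46,15,98,63>
after step 10 (e10 deq() → 46): queue <15,98,63>
after step 11 (e11 deq() → 15): queue <98,63>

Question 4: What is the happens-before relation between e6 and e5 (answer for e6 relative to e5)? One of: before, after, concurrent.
concurrent

e6 spans [10,17], e5 spans [9,11]
the intervals overlap in both directions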